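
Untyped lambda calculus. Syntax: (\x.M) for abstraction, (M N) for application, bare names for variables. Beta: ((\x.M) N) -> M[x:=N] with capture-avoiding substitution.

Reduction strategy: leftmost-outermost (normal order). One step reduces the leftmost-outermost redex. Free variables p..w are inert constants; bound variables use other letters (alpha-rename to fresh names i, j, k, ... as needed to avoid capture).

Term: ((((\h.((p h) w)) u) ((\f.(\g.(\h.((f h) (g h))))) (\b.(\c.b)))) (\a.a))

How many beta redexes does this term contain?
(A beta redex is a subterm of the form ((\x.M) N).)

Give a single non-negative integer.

Term: ((((\h.((p h) w)) u) ((\f.(\g.(\h.((f h) (g h))))) (\b.(\c.b)))) (\a.a))
  Redex: ((\h.((p h) w)) u)
  Redex: ((\f.(\g.(\h.((f h) (g h))))) (\b.(\c.b)))
Total redexes: 2

Answer: 2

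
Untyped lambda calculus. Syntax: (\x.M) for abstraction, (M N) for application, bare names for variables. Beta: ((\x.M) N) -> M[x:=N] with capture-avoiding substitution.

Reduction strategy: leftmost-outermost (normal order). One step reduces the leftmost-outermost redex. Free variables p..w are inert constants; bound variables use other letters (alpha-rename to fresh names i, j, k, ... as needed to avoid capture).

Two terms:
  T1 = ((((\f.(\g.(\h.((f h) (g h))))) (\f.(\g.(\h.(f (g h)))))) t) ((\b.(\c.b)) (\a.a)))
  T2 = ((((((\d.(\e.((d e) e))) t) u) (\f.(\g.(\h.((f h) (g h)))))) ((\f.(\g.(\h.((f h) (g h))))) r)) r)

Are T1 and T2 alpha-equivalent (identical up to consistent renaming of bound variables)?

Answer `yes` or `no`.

Term 1: ((((\f.(\g.(\h.((f h) (g h))))) (\f.(\g.(\h.(f (g h)))))) t) ((\b.(\c.b)) (\a.a)))
Term 2: ((((((\d.(\e.((d e) e))) t) u) (\f.(\g.(\h.((f h) (g h)))))) ((\f.(\g.(\h.((f h) (g h))))) r)) r)
Alpha-equivalence: compare structure up to binder renaming.
Result: False

Answer: no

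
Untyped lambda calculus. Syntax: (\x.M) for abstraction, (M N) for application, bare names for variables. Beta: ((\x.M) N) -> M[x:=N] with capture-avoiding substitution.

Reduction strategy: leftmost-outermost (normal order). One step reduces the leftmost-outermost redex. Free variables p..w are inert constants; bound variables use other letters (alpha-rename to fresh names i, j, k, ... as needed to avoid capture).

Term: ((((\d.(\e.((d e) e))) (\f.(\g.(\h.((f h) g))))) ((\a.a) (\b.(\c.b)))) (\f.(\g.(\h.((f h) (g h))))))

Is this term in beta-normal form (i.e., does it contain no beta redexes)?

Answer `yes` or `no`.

Term: ((((\d.(\e.((d e) e))) (\f.(\g.(\h.((f h) g))))) ((\a.a) (\b.(\c.b)))) (\f.(\g.(\h.((f h) (g h))))))
Found 2 beta redex(es).

Answer: no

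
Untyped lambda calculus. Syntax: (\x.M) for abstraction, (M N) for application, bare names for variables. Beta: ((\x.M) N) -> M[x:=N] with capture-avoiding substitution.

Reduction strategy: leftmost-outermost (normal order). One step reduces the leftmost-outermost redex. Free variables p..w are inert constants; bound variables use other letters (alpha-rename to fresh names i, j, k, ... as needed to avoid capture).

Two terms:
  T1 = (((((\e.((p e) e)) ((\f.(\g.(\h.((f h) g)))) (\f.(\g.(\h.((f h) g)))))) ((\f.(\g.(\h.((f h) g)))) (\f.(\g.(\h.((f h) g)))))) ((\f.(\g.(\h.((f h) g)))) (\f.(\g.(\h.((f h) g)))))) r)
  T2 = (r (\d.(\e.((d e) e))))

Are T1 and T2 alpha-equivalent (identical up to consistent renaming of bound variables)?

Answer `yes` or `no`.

Answer: no

Derivation:
Term 1: (((((\e.((p e) e)) ((\f.(\g.(\h.((f h) g)))) (\f.(\g.(\h.((f h) g)))))) ((\f.(\g.(\h.((f h) g)))) (\f.(\g.(\h.((f h) g)))))) ((\f.(\g.(\h.((f h) g)))) (\f.(\g.(\h.((f h) g)))))) r)
Term 2: (r (\d.(\e.((d e) e))))
Alpha-equivalence: compare structure up to binder renaming.
Result: False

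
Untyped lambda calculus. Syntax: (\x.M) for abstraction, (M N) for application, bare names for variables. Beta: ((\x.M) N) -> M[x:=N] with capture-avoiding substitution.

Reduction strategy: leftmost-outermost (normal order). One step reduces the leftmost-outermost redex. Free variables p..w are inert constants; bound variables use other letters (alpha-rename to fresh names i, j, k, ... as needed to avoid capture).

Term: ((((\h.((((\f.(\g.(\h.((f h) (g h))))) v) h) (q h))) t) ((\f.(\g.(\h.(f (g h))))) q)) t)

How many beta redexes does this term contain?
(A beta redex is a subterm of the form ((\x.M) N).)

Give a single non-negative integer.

Answer: 3

Derivation:
Term: ((((\h.((((\f.(\g.(\h.((f h) (g h))))) v) h) (q h))) t) ((\f.(\g.(\h.(f (g h))))) q)) t)
  Redex: ((\h.((((\f.(\g.(\h.((f h) (g h))))) v) h) (q h))) t)
  Redex: ((\f.(\g.(\h.((f h) (g h))))) v)
  Redex: ((\f.(\g.(\h.(f (g h))))) q)
Total redexes: 3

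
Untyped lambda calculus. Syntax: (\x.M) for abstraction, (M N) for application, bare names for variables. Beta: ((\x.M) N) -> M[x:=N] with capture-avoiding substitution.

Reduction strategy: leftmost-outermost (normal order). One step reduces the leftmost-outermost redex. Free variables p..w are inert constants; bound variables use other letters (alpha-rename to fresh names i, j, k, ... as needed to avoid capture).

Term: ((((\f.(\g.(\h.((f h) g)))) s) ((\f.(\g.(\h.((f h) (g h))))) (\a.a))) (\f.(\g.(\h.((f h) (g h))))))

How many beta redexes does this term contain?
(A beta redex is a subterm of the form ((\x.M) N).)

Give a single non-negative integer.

Answer: 2

Derivation:
Term: ((((\f.(\g.(\h.((f h) g)))) s) ((\f.(\g.(\h.((f h) (g h))))) (\a.a))) (\f.(\g.(\h.((f h) (g h))))))
  Redex: ((\f.(\g.(\h.((f h) g)))) s)
  Redex: ((\f.(\g.(\h.((f h) (g h))))) (\a.a))
Total redexes: 2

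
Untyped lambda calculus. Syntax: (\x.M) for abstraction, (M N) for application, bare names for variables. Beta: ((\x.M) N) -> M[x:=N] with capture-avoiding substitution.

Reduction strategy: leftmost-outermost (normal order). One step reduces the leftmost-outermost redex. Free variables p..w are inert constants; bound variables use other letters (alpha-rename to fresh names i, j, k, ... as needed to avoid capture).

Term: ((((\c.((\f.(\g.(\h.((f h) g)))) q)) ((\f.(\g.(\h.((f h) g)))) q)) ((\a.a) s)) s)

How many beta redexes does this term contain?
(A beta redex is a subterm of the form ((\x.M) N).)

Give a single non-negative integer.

Answer: 4

Derivation:
Term: ((((\c.((\f.(\g.(\h.((f h) g)))) q)) ((\f.(\g.(\h.((f h) g)))) q)) ((\a.a) s)) s)
  Redex: ((\c.((\f.(\g.(\h.((f h) g)))) q)) ((\f.(\g.(\h.((f h) g)))) q))
  Redex: ((\f.(\g.(\h.((f h) g)))) q)
  Redex: ((\f.(\g.(\h.((f h) g)))) q)
  Redex: ((\a.a) s)
Total redexes: 4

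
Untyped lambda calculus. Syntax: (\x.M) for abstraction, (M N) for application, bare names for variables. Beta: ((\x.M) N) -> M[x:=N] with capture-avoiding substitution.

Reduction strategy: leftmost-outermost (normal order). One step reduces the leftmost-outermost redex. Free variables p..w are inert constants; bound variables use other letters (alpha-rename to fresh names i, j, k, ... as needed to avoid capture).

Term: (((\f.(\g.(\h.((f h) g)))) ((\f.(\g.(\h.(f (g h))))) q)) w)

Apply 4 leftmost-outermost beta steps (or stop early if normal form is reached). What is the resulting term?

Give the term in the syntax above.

Answer: (\h.((\i.(q (h i))) w))

Derivation:
Step 0: (((\f.(\g.(\h.((f h) g)))) ((\f.(\g.(\h.(f (g h))))) q)) w)
Step 1: ((\g.(\h.((((\f.(\g.(\h.(f (g h))))) q) h) g))) w)
Step 2: (\h.((((\f.(\g.(\h.(f (g h))))) q) h) w))
Step 3: (\h.(((\g.(\h.(q (g h)))) h) w))
Step 4: (\h.((\i.(q (h i))) w))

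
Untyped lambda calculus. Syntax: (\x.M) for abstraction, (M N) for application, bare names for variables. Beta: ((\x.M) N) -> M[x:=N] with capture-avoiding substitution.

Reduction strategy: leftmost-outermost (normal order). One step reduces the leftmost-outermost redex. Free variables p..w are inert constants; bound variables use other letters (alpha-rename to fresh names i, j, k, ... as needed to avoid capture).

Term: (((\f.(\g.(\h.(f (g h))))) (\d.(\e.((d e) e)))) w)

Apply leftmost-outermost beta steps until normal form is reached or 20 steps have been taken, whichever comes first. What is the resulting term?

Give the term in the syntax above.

Answer: (\h.(\e.(((w h) e) e)))

Derivation:
Step 0: (((\f.(\g.(\h.(f (g h))))) (\d.(\e.((d e) e)))) w)
Step 1: ((\g.(\h.((\d.(\e.((d e) e))) (g h)))) w)
Step 2: (\h.((\d.(\e.((d e) e))) (w h)))
Step 3: (\h.(\e.(((w h) e) e)))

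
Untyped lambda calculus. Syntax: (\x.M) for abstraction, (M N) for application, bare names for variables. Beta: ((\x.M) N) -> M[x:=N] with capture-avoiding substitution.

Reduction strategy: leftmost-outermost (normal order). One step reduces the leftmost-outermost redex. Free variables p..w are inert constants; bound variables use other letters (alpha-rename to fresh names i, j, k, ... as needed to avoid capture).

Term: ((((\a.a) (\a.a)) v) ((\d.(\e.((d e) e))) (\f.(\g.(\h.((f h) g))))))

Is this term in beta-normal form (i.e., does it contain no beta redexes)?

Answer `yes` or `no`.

Answer: no

Derivation:
Term: ((((\a.a) (\a.a)) v) ((\d.(\e.((d e) e))) (\f.(\g.(\h.((f h) g))))))
Found 2 beta redex(es).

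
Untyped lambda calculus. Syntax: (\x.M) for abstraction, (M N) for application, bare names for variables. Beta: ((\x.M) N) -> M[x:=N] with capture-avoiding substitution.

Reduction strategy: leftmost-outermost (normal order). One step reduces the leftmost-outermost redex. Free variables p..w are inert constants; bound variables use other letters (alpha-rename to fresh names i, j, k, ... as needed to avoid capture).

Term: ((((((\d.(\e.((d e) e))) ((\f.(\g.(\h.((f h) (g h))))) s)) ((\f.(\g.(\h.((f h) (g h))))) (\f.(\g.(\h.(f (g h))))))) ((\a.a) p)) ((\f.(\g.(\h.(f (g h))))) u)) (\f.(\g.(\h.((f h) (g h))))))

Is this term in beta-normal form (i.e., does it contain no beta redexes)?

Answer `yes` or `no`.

Term: ((((((\d.(\e.((d e) e))) ((\f.(\g.(\h.((f h) (g h))))) s)) ((\f.(\g.(\h.((f h) (g h))))) (\f.(\g.(\h.(f (g h))))))) ((\a.a) p)) ((\f.(\g.(\h.(f (g h))))) u)) (\f.(\g.(\h.((f h) (g h))))))
Found 5 beta redex(es).

Answer: no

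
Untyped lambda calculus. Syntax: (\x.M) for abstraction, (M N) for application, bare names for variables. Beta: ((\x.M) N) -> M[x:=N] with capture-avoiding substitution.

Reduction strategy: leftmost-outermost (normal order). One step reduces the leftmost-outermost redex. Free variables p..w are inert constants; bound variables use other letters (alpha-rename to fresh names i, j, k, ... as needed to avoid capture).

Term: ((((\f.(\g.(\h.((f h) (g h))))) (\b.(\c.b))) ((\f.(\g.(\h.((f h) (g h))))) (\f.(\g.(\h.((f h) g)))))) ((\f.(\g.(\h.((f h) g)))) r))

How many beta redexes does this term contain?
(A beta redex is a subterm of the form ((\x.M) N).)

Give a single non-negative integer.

Answer: 3

Derivation:
Term: ((((\f.(\g.(\h.((f h) (g h))))) (\b.(\c.b))) ((\f.(\g.(\h.((f h) (g h))))) (\f.(\g.(\h.((f h) g)))))) ((\f.(\g.(\h.((f h) g)))) r))
  Redex: ((\f.(\g.(\h.((f h) (g h))))) (\b.(\c.b)))
  Redex: ((\f.(\g.(\h.((f h) (g h))))) (\f.(\g.(\h.((f h) g)))))
  Redex: ((\f.(\g.(\h.((f h) g)))) r)
Total redexes: 3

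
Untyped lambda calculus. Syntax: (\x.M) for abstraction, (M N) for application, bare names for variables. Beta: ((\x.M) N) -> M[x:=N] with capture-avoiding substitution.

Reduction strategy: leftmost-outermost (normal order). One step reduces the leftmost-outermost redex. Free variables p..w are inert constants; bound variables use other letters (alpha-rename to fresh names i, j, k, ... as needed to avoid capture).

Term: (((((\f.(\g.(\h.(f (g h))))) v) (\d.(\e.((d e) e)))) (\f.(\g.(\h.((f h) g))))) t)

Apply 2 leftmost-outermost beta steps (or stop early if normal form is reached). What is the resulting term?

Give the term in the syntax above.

Step 0: (((((\f.(\g.(\h.(f (g h))))) v) (\d.(\e.((d e) e)))) (\f.(\g.(\h.((f h) g))))) t)
Step 1: ((((\g.(\h.(v (g h)))) (\d.(\e.((d e) e)))) (\f.(\g.(\h.((f h) g))))) t)
Step 2: (((\h.(v ((\d.(\e.((d e) e))) h))) (\f.(\g.(\h.((f h) g))))) t)

Answer: (((\h.(v ((\d.(\e.((d e) e))) h))) (\f.(\g.(\h.((f h) g))))) t)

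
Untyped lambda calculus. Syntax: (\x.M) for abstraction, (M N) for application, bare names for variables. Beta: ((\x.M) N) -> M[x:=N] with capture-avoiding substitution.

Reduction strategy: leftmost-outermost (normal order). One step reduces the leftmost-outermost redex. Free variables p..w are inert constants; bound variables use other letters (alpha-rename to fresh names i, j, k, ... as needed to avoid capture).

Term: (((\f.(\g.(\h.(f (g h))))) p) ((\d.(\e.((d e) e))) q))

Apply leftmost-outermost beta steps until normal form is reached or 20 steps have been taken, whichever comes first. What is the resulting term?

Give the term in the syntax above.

Answer: (\h.(p ((q h) h)))

Derivation:
Step 0: (((\f.(\g.(\h.(f (g h))))) p) ((\d.(\e.((d e) e))) q))
Step 1: ((\g.(\h.(p (g h)))) ((\d.(\e.((d e) e))) q))
Step 2: (\h.(p (((\d.(\e.((d e) e))) q) h)))
Step 3: (\h.(p ((\e.((q e) e)) h)))
Step 4: (\h.(p ((q h) h)))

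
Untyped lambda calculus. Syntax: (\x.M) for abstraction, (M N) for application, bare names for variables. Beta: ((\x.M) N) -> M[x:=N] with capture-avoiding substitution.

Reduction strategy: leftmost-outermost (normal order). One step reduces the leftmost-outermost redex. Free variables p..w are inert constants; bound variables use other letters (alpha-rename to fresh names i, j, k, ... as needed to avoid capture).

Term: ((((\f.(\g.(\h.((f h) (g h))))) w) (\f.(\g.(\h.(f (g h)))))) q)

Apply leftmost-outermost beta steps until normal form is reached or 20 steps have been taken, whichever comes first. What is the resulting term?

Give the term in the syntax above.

Step 0: ((((\f.(\g.(\h.((f h) (g h))))) w) (\f.(\g.(\h.(f (g h)))))) q)
Step 1: (((\g.(\h.((w h) (g h)))) (\f.(\g.(\h.(f (g h)))))) q)
Step 2: ((\h.((w h) ((\f.(\g.(\h.(f (g h))))) h))) q)
Step 3: ((w q) ((\f.(\g.(\h.(f (g h))))) q))
Step 4: ((w q) (\g.(\h.(q (g h)))))

Answer: ((w q) (\g.(\h.(q (g h)))))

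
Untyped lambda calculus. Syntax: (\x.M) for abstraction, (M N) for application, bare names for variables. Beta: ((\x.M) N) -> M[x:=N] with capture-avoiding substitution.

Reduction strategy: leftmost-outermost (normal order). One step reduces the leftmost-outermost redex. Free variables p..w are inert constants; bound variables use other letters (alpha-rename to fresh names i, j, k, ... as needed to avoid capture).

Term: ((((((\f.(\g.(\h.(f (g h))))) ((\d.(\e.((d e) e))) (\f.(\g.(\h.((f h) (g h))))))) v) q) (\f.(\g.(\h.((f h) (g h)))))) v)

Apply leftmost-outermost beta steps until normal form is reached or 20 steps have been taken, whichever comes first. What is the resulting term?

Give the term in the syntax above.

Answer: ((((v q) (\f.(\g.(\h.((f h) (g h)))))) ((v q) (\f.(\g.(\h.((f h) (g h))))))) v)

Derivation:
Step 0: ((((((\f.(\g.(\h.(f (g h))))) ((\d.(\e.((d e) e))) (\f.(\g.(\h.((f h) (g h))))))) v) q) (\f.(\g.(\h.((f h) (g h)))))) v)
Step 1: (((((\g.(\h.(((\d.(\e.((d e) e))) (\f.(\g.(\h.((f h) (g h)))))) (g h)))) v) q) (\f.(\g.(\h.((f h) (g h)))))) v)
Step 2: ((((\h.(((\d.(\e.((d e) e))) (\f.(\g.(\h.((f h) (g h)))))) (v h))) q) (\f.(\g.(\h.((f h) (g h)))))) v)
Step 3: (((((\d.(\e.((d e) e))) (\f.(\g.(\h.((f h) (g h)))))) (v q)) (\f.(\g.(\h.((f h) (g h)))))) v)
Step 4: ((((\e.(((\f.(\g.(\h.((f h) (g h))))) e) e)) (v q)) (\f.(\g.(\h.((f h) (g h)))))) v)
Step 5: (((((\f.(\g.(\h.((f h) (g h))))) (v q)) (v q)) (\f.(\g.(\h.((f h) (g h)))))) v)
Step 6: ((((\g.(\h.(((v q) h) (g h)))) (v q)) (\f.(\g.(\h.((f h) (g h)))))) v)
Step 7: (((\h.(((v q) h) ((v q) h))) (\f.(\g.(\h.((f h) (g h)))))) v)
Step 8: ((((v q) (\f.(\g.(\h.((f h) (g h)))))) ((v q) (\f.(\g.(\h.((f h) (g h))))))) v)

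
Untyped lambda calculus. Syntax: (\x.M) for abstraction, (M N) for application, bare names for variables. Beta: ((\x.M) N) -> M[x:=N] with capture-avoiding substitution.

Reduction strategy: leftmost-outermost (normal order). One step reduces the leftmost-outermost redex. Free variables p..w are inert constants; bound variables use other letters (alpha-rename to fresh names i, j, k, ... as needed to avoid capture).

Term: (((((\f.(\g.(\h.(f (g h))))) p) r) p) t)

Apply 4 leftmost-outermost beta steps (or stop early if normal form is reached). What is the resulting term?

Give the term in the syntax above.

Step 0: (((((\f.(\g.(\h.(f (g h))))) p) r) p) t)
Step 1: ((((\g.(\h.(p (g h)))) r) p) t)
Step 2: (((\h.(p (r h))) p) t)
Step 3: ((p (r p)) t)
Step 4: (normal form reached)

Answer: ((p (r p)) t)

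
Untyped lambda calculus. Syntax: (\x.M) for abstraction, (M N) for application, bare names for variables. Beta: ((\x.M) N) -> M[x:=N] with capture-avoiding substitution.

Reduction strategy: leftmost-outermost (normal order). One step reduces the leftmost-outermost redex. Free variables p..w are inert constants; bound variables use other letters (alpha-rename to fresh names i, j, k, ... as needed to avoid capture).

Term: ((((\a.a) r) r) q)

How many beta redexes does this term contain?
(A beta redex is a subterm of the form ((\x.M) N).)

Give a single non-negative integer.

Term: ((((\a.a) r) r) q)
  Redex: ((\a.a) r)
Total redexes: 1

Answer: 1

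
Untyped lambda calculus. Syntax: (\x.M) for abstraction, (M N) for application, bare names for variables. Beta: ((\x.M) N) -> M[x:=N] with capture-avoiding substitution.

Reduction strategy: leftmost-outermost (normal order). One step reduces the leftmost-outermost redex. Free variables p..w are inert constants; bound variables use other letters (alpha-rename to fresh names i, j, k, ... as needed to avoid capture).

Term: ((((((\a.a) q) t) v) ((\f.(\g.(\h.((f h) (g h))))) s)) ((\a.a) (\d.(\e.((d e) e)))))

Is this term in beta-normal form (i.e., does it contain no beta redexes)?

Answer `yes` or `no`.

Answer: no

Derivation:
Term: ((((((\a.a) q) t) v) ((\f.(\g.(\h.((f h) (g h))))) s)) ((\a.a) (\d.(\e.((d e) e)))))
Found 3 beta redex(es).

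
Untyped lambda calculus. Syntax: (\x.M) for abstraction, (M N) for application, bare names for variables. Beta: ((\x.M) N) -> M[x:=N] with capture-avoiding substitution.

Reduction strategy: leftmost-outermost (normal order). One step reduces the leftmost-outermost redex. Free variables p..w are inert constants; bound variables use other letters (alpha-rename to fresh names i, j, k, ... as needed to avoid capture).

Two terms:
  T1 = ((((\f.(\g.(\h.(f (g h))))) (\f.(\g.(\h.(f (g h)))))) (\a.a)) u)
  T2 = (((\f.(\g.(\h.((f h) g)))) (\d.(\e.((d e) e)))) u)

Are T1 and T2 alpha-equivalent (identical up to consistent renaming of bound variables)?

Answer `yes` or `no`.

Answer: no

Derivation:
Term 1: ((((\f.(\g.(\h.(f (g h))))) (\f.(\g.(\h.(f (g h)))))) (\a.a)) u)
Term 2: (((\f.(\g.(\h.((f h) g)))) (\d.(\e.((d e) e)))) u)
Alpha-equivalence: compare structure up to binder renaming.
Result: False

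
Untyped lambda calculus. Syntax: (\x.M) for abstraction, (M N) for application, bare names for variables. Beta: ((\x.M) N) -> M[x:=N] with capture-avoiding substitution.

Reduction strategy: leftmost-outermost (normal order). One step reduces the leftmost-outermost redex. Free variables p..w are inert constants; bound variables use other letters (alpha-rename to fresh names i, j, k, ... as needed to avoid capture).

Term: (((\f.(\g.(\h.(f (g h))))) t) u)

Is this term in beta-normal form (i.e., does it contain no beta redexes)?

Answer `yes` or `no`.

Term: (((\f.(\g.(\h.(f (g h))))) t) u)
Found 1 beta redex(es).

Answer: no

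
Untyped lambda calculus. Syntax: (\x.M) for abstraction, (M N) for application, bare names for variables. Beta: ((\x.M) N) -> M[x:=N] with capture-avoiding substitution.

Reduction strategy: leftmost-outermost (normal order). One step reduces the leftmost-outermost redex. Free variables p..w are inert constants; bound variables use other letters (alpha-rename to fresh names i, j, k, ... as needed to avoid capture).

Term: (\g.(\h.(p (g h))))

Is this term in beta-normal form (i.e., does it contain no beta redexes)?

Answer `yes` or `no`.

Answer: yes

Derivation:
Term: (\g.(\h.(p (g h))))
No beta redexes found.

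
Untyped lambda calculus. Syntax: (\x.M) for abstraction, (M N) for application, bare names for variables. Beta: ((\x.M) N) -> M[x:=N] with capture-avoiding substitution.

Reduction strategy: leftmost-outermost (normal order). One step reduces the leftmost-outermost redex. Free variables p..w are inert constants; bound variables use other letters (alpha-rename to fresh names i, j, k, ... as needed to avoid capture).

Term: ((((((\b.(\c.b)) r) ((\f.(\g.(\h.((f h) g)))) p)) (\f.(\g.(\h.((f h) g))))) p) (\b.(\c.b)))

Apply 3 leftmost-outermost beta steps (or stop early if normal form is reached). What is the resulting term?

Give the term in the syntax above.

Step 0: ((((((\b.(\c.b)) r) ((\f.(\g.(\h.((f h) g)))) p)) (\f.(\g.(\h.((f h) g))))) p) (\b.(\c.b)))
Step 1: (((((\c.r) ((\f.(\g.(\h.((f h) g)))) p)) (\f.(\g.(\h.((f h) g))))) p) (\b.(\c.b)))
Step 2: (((r (\f.(\g.(\h.((f h) g))))) p) (\b.(\c.b)))
Step 3: (normal form reached)

Answer: (((r (\f.(\g.(\h.((f h) g))))) p) (\b.(\c.b)))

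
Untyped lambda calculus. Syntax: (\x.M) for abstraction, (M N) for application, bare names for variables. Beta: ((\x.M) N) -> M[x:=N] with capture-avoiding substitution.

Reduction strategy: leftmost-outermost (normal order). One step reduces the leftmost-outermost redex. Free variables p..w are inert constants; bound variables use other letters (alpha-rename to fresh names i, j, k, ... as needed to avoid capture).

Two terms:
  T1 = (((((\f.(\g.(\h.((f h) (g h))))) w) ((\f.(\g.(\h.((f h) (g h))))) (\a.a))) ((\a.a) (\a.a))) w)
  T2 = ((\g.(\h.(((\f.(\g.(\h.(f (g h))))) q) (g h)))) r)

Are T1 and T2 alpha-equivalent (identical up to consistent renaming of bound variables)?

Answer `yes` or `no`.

Term 1: (((((\f.(\g.(\h.((f h) (g h))))) w) ((\f.(\g.(\h.((f h) (g h))))) (\a.a))) ((\a.a) (\a.a))) w)
Term 2: ((\g.(\h.(((\f.(\g.(\h.(f (g h))))) q) (g h)))) r)
Alpha-equivalence: compare structure up to binder renaming.
Result: False

Answer: no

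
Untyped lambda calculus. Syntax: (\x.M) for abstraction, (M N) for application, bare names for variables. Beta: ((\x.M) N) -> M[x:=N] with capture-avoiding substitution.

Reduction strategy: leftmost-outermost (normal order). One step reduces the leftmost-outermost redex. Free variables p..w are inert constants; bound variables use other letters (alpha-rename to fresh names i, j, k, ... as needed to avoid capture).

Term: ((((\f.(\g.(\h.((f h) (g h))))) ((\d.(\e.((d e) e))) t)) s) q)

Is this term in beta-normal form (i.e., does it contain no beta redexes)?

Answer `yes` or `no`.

Answer: no

Derivation:
Term: ((((\f.(\g.(\h.((f h) (g h))))) ((\d.(\e.((d e) e))) t)) s) q)
Found 2 beta redex(es).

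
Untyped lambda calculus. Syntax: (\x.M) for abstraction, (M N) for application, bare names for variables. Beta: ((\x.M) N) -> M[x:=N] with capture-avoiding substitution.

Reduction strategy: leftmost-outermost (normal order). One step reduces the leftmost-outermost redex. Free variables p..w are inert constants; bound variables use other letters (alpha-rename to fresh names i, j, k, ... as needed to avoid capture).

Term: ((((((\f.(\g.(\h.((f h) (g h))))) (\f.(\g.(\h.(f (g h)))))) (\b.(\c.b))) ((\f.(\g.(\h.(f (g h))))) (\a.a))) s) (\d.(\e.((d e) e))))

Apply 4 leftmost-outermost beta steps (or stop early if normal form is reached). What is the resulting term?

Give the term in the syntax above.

Step 0: ((((((\f.(\g.(\h.((f h) (g h))))) (\f.(\g.(\h.(f (g h)))))) (\b.(\c.b))) ((\f.(\g.(\h.(f (g h))))) (\a.a))) s) (\d.(\e.((d e) e))))
Step 1: (((((\g.(\h.(((\f.(\g.(\h.(f (g h))))) h) (g h)))) (\b.(\c.b))) ((\f.(\g.(\h.(f (g h))))) (\a.a))) s) (\d.(\e.((d e) e))))
Step 2: ((((\h.(((\f.(\g.(\h.(f (g h))))) h) ((\b.(\c.b)) h))) ((\f.(\g.(\h.(f (g h))))) (\a.a))) s) (\d.(\e.((d e) e))))
Step 3: (((((\f.(\g.(\h.(f (g h))))) ((\f.(\g.(\h.(f (g h))))) (\a.a))) ((\b.(\c.b)) ((\f.(\g.(\h.(f (g h))))) (\a.a)))) s) (\d.(\e.((d e) e))))
Step 4: ((((\g.(\h.(((\f.(\g.(\h.(f (g h))))) (\a.a)) (g h)))) ((\b.(\c.b)) ((\f.(\g.(\h.(f (g h))))) (\a.a)))) s) (\d.(\e.((d e) e))))

Answer: ((((\g.(\h.(((\f.(\g.(\h.(f (g h))))) (\a.a)) (g h)))) ((\b.(\c.b)) ((\f.(\g.(\h.(f (g h))))) (\a.a)))) s) (\d.(\e.((d e) e))))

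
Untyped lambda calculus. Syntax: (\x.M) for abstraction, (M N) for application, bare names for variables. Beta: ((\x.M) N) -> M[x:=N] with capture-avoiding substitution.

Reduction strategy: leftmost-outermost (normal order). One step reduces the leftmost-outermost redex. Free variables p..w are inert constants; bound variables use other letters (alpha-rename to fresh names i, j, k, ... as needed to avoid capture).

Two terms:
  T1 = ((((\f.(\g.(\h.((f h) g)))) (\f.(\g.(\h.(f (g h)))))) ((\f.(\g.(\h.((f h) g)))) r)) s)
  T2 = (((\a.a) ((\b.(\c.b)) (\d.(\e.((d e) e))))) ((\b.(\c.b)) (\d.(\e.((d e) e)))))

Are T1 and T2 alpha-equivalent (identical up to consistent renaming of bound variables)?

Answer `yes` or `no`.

Answer: no

Derivation:
Term 1: ((((\f.(\g.(\h.((f h) g)))) (\f.(\g.(\h.(f (g h)))))) ((\f.(\g.(\h.((f h) g)))) r)) s)
Term 2: (((\a.a) ((\b.(\c.b)) (\d.(\e.((d e) e))))) ((\b.(\c.b)) (\d.(\e.((d e) e)))))
Alpha-equivalence: compare structure up to binder renaming.
Result: False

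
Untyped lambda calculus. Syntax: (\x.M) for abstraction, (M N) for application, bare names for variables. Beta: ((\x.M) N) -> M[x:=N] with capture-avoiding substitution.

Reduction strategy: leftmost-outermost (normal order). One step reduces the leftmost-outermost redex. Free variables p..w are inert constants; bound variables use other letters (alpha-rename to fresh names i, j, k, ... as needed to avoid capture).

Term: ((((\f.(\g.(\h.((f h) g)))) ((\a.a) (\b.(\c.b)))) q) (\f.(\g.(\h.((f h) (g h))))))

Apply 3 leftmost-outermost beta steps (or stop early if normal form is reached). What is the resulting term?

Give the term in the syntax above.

Step 0: ((((\f.(\g.(\h.((f h) g)))) ((\a.a) (\b.(\c.b)))) q) (\f.(\g.(\h.((f h) (g h))))))
Step 1: (((\g.(\h.((((\a.a) (\b.(\c.b))) h) g))) q) (\f.(\g.(\h.((f h) (g h))))))
Step 2: ((\h.((((\a.a) (\b.(\c.b))) h) q)) (\f.(\g.(\h.((f h) (g h))))))
Step 3: ((((\a.a) (\b.(\c.b))) (\f.(\g.(\h.((f h) (g h)))))) q)

Answer: ((((\a.a) (\b.(\c.b))) (\f.(\g.(\h.((f h) (g h)))))) q)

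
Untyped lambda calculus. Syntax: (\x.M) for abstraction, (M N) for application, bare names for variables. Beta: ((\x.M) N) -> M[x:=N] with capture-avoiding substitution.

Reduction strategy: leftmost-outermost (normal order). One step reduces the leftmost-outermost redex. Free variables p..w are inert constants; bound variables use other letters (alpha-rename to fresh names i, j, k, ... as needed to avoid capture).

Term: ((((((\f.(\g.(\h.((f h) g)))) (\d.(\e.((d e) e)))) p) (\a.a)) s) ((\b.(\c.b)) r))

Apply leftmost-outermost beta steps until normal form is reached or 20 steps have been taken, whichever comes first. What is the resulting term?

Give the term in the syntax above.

Answer: (((p p) s) (\c.r))

Derivation:
Step 0: ((((((\f.(\g.(\h.((f h) g)))) (\d.(\e.((d e) e)))) p) (\a.a)) s) ((\b.(\c.b)) r))
Step 1: (((((\g.(\h.(((\d.(\e.((d e) e))) h) g))) p) (\a.a)) s) ((\b.(\c.b)) r))
Step 2: ((((\h.(((\d.(\e.((d e) e))) h) p)) (\a.a)) s) ((\b.(\c.b)) r))
Step 3: (((((\d.(\e.((d e) e))) (\a.a)) p) s) ((\b.(\c.b)) r))
Step 4: ((((\e.(((\a.a) e) e)) p) s) ((\b.(\c.b)) r))
Step 5: (((((\a.a) p) p) s) ((\b.(\c.b)) r))
Step 6: (((p p) s) ((\b.(\c.b)) r))
Step 7: (((p p) s) (\c.r))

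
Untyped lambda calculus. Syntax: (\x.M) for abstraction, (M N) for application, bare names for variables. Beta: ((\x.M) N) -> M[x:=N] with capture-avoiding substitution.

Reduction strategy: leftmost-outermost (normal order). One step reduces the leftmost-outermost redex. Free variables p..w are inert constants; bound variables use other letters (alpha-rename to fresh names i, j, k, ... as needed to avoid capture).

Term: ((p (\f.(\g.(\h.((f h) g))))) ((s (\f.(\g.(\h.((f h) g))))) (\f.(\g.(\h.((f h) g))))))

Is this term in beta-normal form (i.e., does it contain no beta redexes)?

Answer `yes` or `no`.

Term: ((p (\f.(\g.(\h.((f h) g))))) ((s (\f.(\g.(\h.((f h) g))))) (\f.(\g.(\h.((f h) g))))))
No beta redexes found.

Answer: yes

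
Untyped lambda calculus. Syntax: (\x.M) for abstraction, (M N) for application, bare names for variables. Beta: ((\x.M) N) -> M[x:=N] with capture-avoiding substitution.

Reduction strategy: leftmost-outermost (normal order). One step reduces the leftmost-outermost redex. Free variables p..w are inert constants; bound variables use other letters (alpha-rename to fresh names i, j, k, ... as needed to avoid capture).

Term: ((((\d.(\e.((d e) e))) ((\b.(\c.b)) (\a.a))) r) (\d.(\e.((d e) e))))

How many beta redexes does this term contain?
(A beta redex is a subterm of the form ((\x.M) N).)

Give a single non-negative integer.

Answer: 2

Derivation:
Term: ((((\d.(\e.((d e) e))) ((\b.(\c.b)) (\a.a))) r) (\d.(\e.((d e) e))))
  Redex: ((\d.(\e.((d e) e))) ((\b.(\c.b)) (\a.a)))
  Redex: ((\b.(\c.b)) (\a.a))
Total redexes: 2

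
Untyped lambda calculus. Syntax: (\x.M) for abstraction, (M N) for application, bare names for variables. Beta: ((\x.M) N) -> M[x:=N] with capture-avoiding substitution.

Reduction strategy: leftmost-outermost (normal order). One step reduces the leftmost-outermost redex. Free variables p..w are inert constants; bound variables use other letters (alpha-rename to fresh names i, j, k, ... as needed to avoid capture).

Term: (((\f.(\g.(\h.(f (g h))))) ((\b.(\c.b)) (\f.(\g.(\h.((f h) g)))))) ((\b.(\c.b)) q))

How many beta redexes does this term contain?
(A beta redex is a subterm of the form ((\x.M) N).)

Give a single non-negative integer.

Answer: 3

Derivation:
Term: (((\f.(\g.(\h.(f (g h))))) ((\b.(\c.b)) (\f.(\g.(\h.((f h) g)))))) ((\b.(\c.b)) q))
  Redex: ((\f.(\g.(\h.(f (g h))))) ((\b.(\c.b)) (\f.(\g.(\h.((f h) g))))))
  Redex: ((\b.(\c.b)) (\f.(\g.(\h.((f h) g)))))
  Redex: ((\b.(\c.b)) q)
Total redexes: 3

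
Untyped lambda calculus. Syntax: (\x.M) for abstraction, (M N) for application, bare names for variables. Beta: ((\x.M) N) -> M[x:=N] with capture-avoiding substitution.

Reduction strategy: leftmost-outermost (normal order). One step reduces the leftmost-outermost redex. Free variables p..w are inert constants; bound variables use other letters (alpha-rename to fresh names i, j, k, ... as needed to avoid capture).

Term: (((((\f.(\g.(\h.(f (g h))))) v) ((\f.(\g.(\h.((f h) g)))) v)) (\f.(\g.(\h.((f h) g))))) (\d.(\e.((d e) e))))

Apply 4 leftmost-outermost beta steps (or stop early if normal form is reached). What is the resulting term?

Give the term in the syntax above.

Step 0: (((((\f.(\g.(\h.(f (g h))))) v) ((\f.(\g.(\h.((f h) g)))) v)) (\f.(\g.(\h.((f h) g))))) (\d.(\e.((d e) e))))
Step 1: ((((\g.(\h.(v (g h)))) ((\f.(\g.(\h.((f h) g)))) v)) (\f.(\g.(\h.((f h) g))))) (\d.(\e.((d e) e))))
Step 2: (((\h.(v (((\f.(\g.(\h.((f h) g)))) v) h))) (\f.(\g.(\h.((f h) g))))) (\d.(\e.((d e) e))))
Step 3: ((v (((\f.(\g.(\h.((f h) g)))) v) (\f.(\g.(\h.((f h) g)))))) (\d.(\e.((d e) e))))
Step 4: ((v ((\g.(\h.((v h) g))) (\f.(\g.(\h.((f h) g)))))) (\d.(\e.((d e) e))))

Answer: ((v ((\g.(\h.((v h) g))) (\f.(\g.(\h.((f h) g)))))) (\d.(\e.((d e) e))))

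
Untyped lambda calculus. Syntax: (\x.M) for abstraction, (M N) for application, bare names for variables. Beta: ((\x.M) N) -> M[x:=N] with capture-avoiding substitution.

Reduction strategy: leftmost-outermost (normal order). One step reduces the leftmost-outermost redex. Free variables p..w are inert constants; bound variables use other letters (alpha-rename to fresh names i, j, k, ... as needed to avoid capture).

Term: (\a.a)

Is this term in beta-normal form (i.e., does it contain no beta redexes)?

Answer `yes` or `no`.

Answer: yes

Derivation:
Term: (\a.a)
No beta redexes found.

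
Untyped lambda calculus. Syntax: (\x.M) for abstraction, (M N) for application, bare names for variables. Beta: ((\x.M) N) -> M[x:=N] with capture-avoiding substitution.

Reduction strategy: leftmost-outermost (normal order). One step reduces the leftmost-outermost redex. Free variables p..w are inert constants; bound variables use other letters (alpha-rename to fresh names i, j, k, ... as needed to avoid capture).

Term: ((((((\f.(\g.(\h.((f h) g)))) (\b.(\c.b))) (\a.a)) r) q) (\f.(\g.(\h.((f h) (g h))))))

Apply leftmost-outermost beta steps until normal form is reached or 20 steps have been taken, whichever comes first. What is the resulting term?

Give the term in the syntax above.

Step 0: ((((((\f.(\g.(\h.((f h) g)))) (\b.(\c.b))) (\a.a)) r) q) (\f.(\g.(\h.((f h) (g h))))))
Step 1: (((((\g.(\h.(((\b.(\c.b)) h) g))) (\a.a)) r) q) (\f.(\g.(\h.((f h) (g h))))))
Step 2: ((((\h.(((\b.(\c.b)) h) (\a.a))) r) q) (\f.(\g.(\h.((f h) (g h))))))
Step 3: (((((\b.(\c.b)) r) (\a.a)) q) (\f.(\g.(\h.((f h) (g h))))))
Step 4: ((((\c.r) (\a.a)) q) (\f.(\g.(\h.((f h) (g h))))))
Step 5: ((r q) (\f.(\g.(\h.((f h) (g h))))))

Answer: ((r q) (\f.(\g.(\h.((f h) (g h))))))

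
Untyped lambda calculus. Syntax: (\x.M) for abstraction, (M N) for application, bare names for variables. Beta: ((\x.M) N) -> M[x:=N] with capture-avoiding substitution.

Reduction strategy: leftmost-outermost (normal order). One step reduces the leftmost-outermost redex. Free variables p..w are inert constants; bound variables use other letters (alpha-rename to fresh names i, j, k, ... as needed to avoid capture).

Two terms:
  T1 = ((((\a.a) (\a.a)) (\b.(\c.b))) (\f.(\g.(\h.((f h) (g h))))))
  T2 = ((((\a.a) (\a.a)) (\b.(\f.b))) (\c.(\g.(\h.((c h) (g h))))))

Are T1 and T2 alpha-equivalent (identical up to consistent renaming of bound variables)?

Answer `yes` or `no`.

Term 1: ((((\a.a) (\a.a)) (\b.(\c.b))) (\f.(\g.(\h.((f h) (g h))))))
Term 2: ((((\a.a) (\a.a)) (\b.(\f.b))) (\c.(\g.(\h.((c h) (g h))))))
Alpha-equivalence: compare structure up to binder renaming.
Result: True

Answer: yes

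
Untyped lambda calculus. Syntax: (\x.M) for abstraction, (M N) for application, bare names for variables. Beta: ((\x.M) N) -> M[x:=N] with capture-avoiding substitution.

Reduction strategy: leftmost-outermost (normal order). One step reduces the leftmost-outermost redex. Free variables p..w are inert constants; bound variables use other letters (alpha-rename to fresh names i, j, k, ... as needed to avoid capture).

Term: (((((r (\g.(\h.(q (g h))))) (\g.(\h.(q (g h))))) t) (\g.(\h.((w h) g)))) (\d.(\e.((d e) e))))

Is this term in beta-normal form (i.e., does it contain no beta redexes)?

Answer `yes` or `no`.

Term: (((((r (\g.(\h.(q (g h))))) (\g.(\h.(q (g h))))) t) (\g.(\h.((w h) g)))) (\d.(\e.((d e) e))))
No beta redexes found.

Answer: yes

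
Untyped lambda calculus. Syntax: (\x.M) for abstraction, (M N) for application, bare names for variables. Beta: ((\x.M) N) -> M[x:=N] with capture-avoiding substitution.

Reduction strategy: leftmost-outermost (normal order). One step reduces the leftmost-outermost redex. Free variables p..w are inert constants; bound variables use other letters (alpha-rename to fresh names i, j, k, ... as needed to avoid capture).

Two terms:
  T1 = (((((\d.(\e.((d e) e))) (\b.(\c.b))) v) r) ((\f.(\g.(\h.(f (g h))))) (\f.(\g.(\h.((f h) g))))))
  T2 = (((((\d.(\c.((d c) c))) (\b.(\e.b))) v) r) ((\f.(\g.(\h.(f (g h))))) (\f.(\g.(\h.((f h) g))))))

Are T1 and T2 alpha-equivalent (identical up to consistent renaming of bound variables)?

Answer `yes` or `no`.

Term 1: (((((\d.(\e.((d e) e))) (\b.(\c.b))) v) r) ((\f.(\g.(\h.(f (g h))))) (\f.(\g.(\h.((f h) g))))))
Term 2: (((((\d.(\c.((d c) c))) (\b.(\e.b))) v) r) ((\f.(\g.(\h.(f (g h))))) (\f.(\g.(\h.((f h) g))))))
Alpha-equivalence: compare structure up to binder renaming.
Result: True

Answer: yes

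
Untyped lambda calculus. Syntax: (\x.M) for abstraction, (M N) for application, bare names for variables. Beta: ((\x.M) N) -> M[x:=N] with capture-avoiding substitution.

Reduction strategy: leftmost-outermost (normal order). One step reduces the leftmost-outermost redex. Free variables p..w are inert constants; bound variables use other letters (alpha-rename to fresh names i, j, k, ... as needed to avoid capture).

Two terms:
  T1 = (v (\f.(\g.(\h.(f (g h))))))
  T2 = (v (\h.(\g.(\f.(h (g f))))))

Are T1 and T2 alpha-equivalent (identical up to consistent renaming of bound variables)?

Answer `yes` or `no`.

Term 1: (v (\f.(\g.(\h.(f (g h))))))
Term 2: (v (\h.(\g.(\f.(h (g f))))))
Alpha-equivalence: compare structure up to binder renaming.
Result: True

Answer: yes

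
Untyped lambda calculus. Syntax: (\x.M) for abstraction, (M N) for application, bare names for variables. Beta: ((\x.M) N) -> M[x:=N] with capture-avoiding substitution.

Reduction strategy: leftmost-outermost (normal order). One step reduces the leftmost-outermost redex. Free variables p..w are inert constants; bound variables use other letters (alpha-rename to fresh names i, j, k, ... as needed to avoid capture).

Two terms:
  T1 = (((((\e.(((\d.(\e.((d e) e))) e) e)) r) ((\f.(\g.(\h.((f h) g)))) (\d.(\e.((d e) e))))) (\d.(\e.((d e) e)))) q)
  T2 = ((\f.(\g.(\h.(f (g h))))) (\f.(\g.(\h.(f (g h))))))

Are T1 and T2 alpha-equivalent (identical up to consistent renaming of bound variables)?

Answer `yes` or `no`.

Term 1: (((((\e.(((\d.(\e.((d e) e))) e) e)) r) ((\f.(\g.(\h.((f h) g)))) (\d.(\e.((d e) e))))) (\d.(\e.((d e) e)))) q)
Term 2: ((\f.(\g.(\h.(f (g h))))) (\f.(\g.(\h.(f (g h))))))
Alpha-equivalence: compare structure up to binder renaming.
Result: False

Answer: no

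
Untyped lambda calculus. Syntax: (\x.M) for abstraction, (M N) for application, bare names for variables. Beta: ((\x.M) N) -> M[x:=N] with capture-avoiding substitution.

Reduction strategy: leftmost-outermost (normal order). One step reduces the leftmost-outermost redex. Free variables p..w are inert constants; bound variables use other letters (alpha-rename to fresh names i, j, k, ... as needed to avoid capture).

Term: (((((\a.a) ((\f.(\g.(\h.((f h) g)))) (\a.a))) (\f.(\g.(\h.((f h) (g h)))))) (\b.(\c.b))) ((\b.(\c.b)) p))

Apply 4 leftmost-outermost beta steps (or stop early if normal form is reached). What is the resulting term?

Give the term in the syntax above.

Answer: ((((\a.a) (\b.(\c.b))) (\f.(\g.(\h.((f h) (g h)))))) ((\b.(\c.b)) p))

Derivation:
Step 0: (((((\a.a) ((\f.(\g.(\h.((f h) g)))) (\a.a))) (\f.(\g.(\h.((f h) (g h)))))) (\b.(\c.b))) ((\b.(\c.b)) p))
Step 1: (((((\f.(\g.(\h.((f h) g)))) (\a.a)) (\f.(\g.(\h.((f h) (g h)))))) (\b.(\c.b))) ((\b.(\c.b)) p))
Step 2: ((((\g.(\h.(((\a.a) h) g))) (\f.(\g.(\h.((f h) (g h)))))) (\b.(\c.b))) ((\b.(\c.b)) p))
Step 3: (((\h.(((\a.a) h) (\f.(\g.(\h.((f h) (g h))))))) (\b.(\c.b))) ((\b.(\c.b)) p))
Step 4: ((((\a.a) (\b.(\c.b))) (\f.(\g.(\h.((f h) (g h)))))) ((\b.(\c.b)) p))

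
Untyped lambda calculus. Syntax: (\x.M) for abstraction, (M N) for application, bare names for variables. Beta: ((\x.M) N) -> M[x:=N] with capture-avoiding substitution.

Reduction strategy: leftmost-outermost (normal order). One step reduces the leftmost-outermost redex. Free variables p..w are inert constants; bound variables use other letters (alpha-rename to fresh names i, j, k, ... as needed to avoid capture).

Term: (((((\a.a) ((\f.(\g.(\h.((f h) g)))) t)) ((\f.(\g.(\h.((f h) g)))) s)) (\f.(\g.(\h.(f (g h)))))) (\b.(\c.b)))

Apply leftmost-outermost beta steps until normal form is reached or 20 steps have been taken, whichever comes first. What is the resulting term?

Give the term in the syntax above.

Step 0: (((((\a.a) ((\f.(\g.(\h.((f h) g)))) t)) ((\f.(\g.(\h.((f h) g)))) s)) (\f.(\g.(\h.(f (g h)))))) (\b.(\c.b)))
Step 1: (((((\f.(\g.(\h.((f h) g)))) t) ((\f.(\g.(\h.((f h) g)))) s)) (\f.(\g.(\h.(f (g h)))))) (\b.(\c.b)))
Step 2: ((((\g.(\h.((t h) g))) ((\f.(\g.(\h.((f h) g)))) s)) (\f.(\g.(\h.(f (g h)))))) (\b.(\c.b)))
Step 3: (((\h.((t h) ((\f.(\g.(\h.((f h) g)))) s))) (\f.(\g.(\h.(f (g h)))))) (\b.(\c.b)))
Step 4: (((t (\f.(\g.(\h.(f (g h)))))) ((\f.(\g.(\h.((f h) g)))) s)) (\b.(\c.b)))
Step 5: (((t (\f.(\g.(\h.(f (g h)))))) (\g.(\h.((s h) g)))) (\b.(\c.b)))

Answer: (((t (\f.(\g.(\h.(f (g h)))))) (\g.(\h.((s h) g)))) (\b.(\c.b)))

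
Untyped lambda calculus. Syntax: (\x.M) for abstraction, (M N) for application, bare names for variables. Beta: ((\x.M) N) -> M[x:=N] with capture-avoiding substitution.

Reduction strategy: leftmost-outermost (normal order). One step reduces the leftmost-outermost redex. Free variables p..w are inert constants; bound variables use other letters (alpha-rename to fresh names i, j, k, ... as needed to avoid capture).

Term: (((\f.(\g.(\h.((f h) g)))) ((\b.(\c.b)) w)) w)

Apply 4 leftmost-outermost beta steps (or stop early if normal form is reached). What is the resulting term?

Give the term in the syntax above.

Step 0: (((\f.(\g.(\h.((f h) g)))) ((\b.(\c.b)) w)) w)
Step 1: ((\g.(\h.((((\b.(\c.b)) w) h) g))) w)
Step 2: (\h.((((\b.(\c.b)) w) h) w))
Step 3: (\h.(((\c.w) h) w))
Step 4: (\h.(w w))

Answer: (\h.(w w))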